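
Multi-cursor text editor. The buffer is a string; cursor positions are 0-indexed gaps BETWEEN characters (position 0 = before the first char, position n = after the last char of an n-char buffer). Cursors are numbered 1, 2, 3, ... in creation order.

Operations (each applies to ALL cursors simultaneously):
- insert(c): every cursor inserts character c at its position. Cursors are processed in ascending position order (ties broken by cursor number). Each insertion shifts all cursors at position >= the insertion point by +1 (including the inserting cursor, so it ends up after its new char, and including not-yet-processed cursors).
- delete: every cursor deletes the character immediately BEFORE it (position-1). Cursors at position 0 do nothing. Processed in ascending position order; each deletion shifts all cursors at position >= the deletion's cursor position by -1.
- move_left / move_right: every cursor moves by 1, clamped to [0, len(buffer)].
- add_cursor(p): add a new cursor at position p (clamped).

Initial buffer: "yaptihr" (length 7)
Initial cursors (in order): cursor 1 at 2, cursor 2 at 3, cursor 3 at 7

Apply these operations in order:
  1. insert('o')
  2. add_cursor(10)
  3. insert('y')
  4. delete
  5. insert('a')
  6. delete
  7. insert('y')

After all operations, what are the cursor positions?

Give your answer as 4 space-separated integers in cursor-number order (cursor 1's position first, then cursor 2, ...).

Answer: 4 7 14 14

Derivation:
After op 1 (insert('o')): buffer="yaopotihro" (len 10), cursors c1@3 c2@5 c3@10, authorship ..1.2....3
After op 2 (add_cursor(10)): buffer="yaopotihro" (len 10), cursors c1@3 c2@5 c3@10 c4@10, authorship ..1.2....3
After op 3 (insert('y')): buffer="yaoypoytihroyy" (len 14), cursors c1@4 c2@7 c3@14 c4@14, authorship ..11.22....334
After op 4 (delete): buffer="yaopotihro" (len 10), cursors c1@3 c2@5 c3@10 c4@10, authorship ..1.2....3
After op 5 (insert('a')): buffer="yaoapoatihroaa" (len 14), cursors c1@4 c2@7 c3@14 c4@14, authorship ..11.22....334
After op 6 (delete): buffer="yaopotihro" (len 10), cursors c1@3 c2@5 c3@10 c4@10, authorship ..1.2....3
After op 7 (insert('y')): buffer="yaoypoytihroyy" (len 14), cursors c1@4 c2@7 c3@14 c4@14, authorship ..11.22....334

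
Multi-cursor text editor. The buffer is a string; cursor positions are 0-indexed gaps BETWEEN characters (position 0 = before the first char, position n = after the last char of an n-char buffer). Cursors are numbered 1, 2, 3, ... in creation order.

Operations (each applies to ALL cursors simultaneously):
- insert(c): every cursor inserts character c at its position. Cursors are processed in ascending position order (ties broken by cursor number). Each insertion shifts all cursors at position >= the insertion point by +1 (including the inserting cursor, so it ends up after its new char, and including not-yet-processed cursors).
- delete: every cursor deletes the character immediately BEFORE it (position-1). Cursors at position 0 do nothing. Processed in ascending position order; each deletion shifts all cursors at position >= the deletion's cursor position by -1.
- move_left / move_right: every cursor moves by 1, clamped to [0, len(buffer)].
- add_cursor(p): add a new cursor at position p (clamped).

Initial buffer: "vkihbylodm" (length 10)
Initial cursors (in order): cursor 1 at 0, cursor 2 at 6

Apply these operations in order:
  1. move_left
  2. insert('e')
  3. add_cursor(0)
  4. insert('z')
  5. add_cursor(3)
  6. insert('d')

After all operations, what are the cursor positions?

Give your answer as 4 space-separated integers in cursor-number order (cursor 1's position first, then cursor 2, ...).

Answer: 6 14 2 6

Derivation:
After op 1 (move_left): buffer="vkihbylodm" (len 10), cursors c1@0 c2@5, authorship ..........
After op 2 (insert('e')): buffer="evkihbeylodm" (len 12), cursors c1@1 c2@7, authorship 1.....2.....
After op 3 (add_cursor(0)): buffer="evkihbeylodm" (len 12), cursors c3@0 c1@1 c2@7, authorship 1.....2.....
After op 4 (insert('z')): buffer="zezvkihbezylodm" (len 15), cursors c3@1 c1@3 c2@10, authorship 311.....22.....
After op 5 (add_cursor(3)): buffer="zezvkihbezylodm" (len 15), cursors c3@1 c1@3 c4@3 c2@10, authorship 311.....22.....
After op 6 (insert('d')): buffer="zdezddvkihbezdylodm" (len 19), cursors c3@2 c1@6 c4@6 c2@14, authorship 331114.....222.....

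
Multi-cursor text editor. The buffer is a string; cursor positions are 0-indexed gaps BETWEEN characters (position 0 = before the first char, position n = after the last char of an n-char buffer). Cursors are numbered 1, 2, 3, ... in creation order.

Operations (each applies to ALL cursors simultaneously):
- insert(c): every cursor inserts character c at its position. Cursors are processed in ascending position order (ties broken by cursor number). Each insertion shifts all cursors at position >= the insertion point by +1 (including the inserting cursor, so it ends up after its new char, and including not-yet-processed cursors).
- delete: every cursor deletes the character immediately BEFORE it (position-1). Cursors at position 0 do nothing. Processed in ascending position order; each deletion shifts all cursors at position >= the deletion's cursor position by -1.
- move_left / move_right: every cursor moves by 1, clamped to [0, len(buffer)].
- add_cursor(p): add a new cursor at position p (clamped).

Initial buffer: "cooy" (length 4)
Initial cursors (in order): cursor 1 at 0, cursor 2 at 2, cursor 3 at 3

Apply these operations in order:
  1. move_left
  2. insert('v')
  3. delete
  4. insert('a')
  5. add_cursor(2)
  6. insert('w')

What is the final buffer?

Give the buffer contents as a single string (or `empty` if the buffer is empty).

Answer: awcwawoawoy

Derivation:
After op 1 (move_left): buffer="cooy" (len 4), cursors c1@0 c2@1 c3@2, authorship ....
After op 2 (insert('v')): buffer="vcvovoy" (len 7), cursors c1@1 c2@3 c3@5, authorship 1.2.3..
After op 3 (delete): buffer="cooy" (len 4), cursors c1@0 c2@1 c3@2, authorship ....
After op 4 (insert('a')): buffer="acaoaoy" (len 7), cursors c1@1 c2@3 c3@5, authorship 1.2.3..
After op 5 (add_cursor(2)): buffer="acaoaoy" (len 7), cursors c1@1 c4@2 c2@3 c3@5, authorship 1.2.3..
After op 6 (insert('w')): buffer="awcwawoawoy" (len 11), cursors c1@2 c4@4 c2@6 c3@9, authorship 11.422.33..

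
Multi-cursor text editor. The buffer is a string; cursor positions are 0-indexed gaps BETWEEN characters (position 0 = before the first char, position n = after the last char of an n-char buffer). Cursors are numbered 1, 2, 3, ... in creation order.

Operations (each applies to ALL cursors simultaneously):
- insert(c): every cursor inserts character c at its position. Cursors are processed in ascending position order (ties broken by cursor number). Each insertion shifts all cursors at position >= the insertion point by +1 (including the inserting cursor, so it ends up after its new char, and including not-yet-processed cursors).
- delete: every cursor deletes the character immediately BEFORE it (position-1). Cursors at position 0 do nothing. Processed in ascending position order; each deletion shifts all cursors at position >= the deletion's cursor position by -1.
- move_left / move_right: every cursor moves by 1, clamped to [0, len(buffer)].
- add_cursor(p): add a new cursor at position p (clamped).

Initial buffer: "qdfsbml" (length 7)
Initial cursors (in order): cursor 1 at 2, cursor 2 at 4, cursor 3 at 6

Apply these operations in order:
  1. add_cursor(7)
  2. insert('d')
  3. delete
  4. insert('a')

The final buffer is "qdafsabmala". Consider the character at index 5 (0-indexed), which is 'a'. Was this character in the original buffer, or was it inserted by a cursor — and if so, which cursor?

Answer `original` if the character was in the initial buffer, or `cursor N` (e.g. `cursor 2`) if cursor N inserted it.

After op 1 (add_cursor(7)): buffer="qdfsbml" (len 7), cursors c1@2 c2@4 c3@6 c4@7, authorship .......
After op 2 (insert('d')): buffer="qddfsdbmdld" (len 11), cursors c1@3 c2@6 c3@9 c4@11, authorship ..1..2..3.4
After op 3 (delete): buffer="qdfsbml" (len 7), cursors c1@2 c2@4 c3@6 c4@7, authorship .......
After op 4 (insert('a')): buffer="qdafsabmala" (len 11), cursors c1@3 c2@6 c3@9 c4@11, authorship ..1..2..3.4
Authorship (.=original, N=cursor N): . . 1 . . 2 . . 3 . 4
Index 5: author = 2

Answer: cursor 2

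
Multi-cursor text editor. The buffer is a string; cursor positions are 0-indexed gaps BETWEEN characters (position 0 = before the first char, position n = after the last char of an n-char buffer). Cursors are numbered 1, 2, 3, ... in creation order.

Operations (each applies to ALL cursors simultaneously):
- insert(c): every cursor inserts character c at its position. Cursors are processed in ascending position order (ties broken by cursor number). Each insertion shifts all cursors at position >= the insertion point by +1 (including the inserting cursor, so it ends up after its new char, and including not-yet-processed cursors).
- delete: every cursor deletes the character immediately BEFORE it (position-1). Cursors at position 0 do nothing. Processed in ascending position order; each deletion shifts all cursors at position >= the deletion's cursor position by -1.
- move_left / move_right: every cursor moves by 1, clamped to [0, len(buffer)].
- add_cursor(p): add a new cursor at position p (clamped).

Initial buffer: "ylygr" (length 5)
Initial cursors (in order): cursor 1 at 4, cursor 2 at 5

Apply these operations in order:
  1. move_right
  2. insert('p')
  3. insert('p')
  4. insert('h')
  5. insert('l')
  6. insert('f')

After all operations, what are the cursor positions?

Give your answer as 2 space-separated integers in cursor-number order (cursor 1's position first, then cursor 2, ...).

Answer: 15 15

Derivation:
After op 1 (move_right): buffer="ylygr" (len 5), cursors c1@5 c2@5, authorship .....
After op 2 (insert('p')): buffer="ylygrpp" (len 7), cursors c1@7 c2@7, authorship .....12
After op 3 (insert('p')): buffer="ylygrpppp" (len 9), cursors c1@9 c2@9, authorship .....1212
After op 4 (insert('h')): buffer="ylygrpppphh" (len 11), cursors c1@11 c2@11, authorship .....121212
After op 5 (insert('l')): buffer="ylygrpppphhll" (len 13), cursors c1@13 c2@13, authorship .....12121212
After op 6 (insert('f')): buffer="ylygrpppphhllff" (len 15), cursors c1@15 c2@15, authorship .....1212121212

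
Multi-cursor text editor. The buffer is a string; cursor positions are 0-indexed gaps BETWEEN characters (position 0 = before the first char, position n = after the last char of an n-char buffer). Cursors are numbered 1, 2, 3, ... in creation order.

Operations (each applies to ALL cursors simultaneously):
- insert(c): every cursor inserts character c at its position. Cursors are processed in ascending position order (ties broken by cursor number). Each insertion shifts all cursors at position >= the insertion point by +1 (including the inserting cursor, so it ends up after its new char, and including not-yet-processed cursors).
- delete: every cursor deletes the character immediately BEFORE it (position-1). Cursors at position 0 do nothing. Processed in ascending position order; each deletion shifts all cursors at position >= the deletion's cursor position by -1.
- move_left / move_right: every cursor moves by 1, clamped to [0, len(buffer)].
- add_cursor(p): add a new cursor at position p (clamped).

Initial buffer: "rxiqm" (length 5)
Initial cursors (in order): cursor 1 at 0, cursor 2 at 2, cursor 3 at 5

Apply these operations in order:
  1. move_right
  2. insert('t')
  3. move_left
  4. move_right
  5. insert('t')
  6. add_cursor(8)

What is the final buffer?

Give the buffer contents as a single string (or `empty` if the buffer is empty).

Answer: rttxittqmtt

Derivation:
After op 1 (move_right): buffer="rxiqm" (len 5), cursors c1@1 c2@3 c3@5, authorship .....
After op 2 (insert('t')): buffer="rtxitqmt" (len 8), cursors c1@2 c2@5 c3@8, authorship .1..2..3
After op 3 (move_left): buffer="rtxitqmt" (len 8), cursors c1@1 c2@4 c3@7, authorship .1..2..3
After op 4 (move_right): buffer="rtxitqmt" (len 8), cursors c1@2 c2@5 c3@8, authorship .1..2..3
After op 5 (insert('t')): buffer="rttxittqmtt" (len 11), cursors c1@3 c2@7 c3@11, authorship .11..22..33
After op 6 (add_cursor(8)): buffer="rttxittqmtt" (len 11), cursors c1@3 c2@7 c4@8 c3@11, authorship .11..22..33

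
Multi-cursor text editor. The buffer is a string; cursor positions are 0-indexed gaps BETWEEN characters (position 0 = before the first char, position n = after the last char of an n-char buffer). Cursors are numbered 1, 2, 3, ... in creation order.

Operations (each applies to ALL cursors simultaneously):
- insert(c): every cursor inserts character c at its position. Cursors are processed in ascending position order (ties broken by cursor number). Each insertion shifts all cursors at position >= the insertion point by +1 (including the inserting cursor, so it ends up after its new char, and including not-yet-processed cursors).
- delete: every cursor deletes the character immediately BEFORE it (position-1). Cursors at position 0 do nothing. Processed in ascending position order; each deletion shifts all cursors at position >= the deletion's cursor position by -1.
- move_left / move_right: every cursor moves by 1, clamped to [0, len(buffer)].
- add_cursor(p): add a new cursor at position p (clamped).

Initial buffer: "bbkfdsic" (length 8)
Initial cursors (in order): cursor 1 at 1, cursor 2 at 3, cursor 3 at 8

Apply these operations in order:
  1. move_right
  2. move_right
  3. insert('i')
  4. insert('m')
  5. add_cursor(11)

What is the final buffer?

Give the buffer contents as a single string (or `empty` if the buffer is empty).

After op 1 (move_right): buffer="bbkfdsic" (len 8), cursors c1@2 c2@4 c3@8, authorship ........
After op 2 (move_right): buffer="bbkfdsic" (len 8), cursors c1@3 c2@5 c3@8, authorship ........
After op 3 (insert('i')): buffer="bbkifdisici" (len 11), cursors c1@4 c2@7 c3@11, authorship ...1..2...3
After op 4 (insert('m')): buffer="bbkimfdimsicim" (len 14), cursors c1@5 c2@9 c3@14, authorship ...11..22...33
After op 5 (add_cursor(11)): buffer="bbkimfdimsicim" (len 14), cursors c1@5 c2@9 c4@11 c3@14, authorship ...11..22...33

Answer: bbkimfdimsicim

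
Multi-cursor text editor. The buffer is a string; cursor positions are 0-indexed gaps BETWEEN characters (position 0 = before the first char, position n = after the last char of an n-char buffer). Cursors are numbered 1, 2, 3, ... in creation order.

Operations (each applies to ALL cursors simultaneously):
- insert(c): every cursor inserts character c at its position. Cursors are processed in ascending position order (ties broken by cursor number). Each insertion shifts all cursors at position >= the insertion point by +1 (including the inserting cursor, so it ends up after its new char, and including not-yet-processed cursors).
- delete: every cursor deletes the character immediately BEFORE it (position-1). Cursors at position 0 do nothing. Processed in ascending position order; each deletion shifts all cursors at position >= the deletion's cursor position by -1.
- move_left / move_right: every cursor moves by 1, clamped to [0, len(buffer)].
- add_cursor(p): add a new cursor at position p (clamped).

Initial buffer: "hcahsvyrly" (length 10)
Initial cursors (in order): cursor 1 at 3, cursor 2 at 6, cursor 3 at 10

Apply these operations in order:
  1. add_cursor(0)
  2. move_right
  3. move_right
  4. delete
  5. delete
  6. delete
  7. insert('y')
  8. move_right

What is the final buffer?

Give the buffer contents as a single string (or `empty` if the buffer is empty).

After op 1 (add_cursor(0)): buffer="hcahsvyrly" (len 10), cursors c4@0 c1@3 c2@6 c3@10, authorship ..........
After op 2 (move_right): buffer="hcahsvyrly" (len 10), cursors c4@1 c1@4 c2@7 c3@10, authorship ..........
After op 3 (move_right): buffer="hcahsvyrly" (len 10), cursors c4@2 c1@5 c2@8 c3@10, authorship ..........
After op 4 (delete): buffer="hahvyl" (len 6), cursors c4@1 c1@3 c2@5 c3@6, authorship ......
After op 5 (delete): buffer="av" (len 2), cursors c4@0 c1@1 c2@2 c3@2, authorship ..
After op 6 (delete): buffer="" (len 0), cursors c1@0 c2@0 c3@0 c4@0, authorship 
After op 7 (insert('y')): buffer="yyyy" (len 4), cursors c1@4 c2@4 c3@4 c4@4, authorship 1234
After op 8 (move_right): buffer="yyyy" (len 4), cursors c1@4 c2@4 c3@4 c4@4, authorship 1234

Answer: yyyy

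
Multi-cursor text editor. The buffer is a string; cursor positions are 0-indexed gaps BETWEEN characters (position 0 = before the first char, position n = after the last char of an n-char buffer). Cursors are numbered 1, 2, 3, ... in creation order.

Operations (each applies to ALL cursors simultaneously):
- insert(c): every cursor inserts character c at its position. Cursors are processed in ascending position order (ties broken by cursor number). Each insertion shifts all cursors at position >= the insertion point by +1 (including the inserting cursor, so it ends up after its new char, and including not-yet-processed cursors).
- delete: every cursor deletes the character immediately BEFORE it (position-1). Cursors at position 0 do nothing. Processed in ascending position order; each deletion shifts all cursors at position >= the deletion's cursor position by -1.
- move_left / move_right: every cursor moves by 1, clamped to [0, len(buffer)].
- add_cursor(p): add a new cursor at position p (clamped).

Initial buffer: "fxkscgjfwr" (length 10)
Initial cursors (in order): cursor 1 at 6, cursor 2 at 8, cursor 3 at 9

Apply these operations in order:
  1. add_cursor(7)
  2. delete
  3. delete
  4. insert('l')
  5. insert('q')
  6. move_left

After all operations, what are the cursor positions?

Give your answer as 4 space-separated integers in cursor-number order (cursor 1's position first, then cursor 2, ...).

After op 1 (add_cursor(7)): buffer="fxkscgjfwr" (len 10), cursors c1@6 c4@7 c2@8 c3@9, authorship ..........
After op 2 (delete): buffer="fxkscr" (len 6), cursors c1@5 c2@5 c3@5 c4@5, authorship ......
After op 3 (delete): buffer="fr" (len 2), cursors c1@1 c2@1 c3@1 c4@1, authorship ..
After op 4 (insert('l')): buffer="fllllr" (len 6), cursors c1@5 c2@5 c3@5 c4@5, authorship .1234.
After op 5 (insert('q')): buffer="fllllqqqqr" (len 10), cursors c1@9 c2@9 c3@9 c4@9, authorship .12341234.
After op 6 (move_left): buffer="fllllqqqqr" (len 10), cursors c1@8 c2@8 c3@8 c4@8, authorship .12341234.

Answer: 8 8 8 8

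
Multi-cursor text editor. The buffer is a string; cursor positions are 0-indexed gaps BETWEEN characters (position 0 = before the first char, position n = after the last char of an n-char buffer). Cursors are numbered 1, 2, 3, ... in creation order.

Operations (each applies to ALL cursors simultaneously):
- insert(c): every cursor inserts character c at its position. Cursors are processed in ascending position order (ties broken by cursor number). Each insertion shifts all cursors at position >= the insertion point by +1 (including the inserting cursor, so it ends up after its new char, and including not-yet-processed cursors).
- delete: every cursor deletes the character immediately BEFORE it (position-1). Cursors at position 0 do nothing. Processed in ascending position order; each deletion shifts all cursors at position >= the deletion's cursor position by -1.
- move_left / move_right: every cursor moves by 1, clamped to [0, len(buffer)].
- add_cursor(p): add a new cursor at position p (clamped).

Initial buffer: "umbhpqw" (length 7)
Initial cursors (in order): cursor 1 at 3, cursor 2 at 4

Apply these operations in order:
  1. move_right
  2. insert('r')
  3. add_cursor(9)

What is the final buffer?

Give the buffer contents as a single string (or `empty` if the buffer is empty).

After op 1 (move_right): buffer="umbhpqw" (len 7), cursors c1@4 c2@5, authorship .......
After op 2 (insert('r')): buffer="umbhrprqw" (len 9), cursors c1@5 c2@7, authorship ....1.2..
After op 3 (add_cursor(9)): buffer="umbhrprqw" (len 9), cursors c1@5 c2@7 c3@9, authorship ....1.2..

Answer: umbhrprqw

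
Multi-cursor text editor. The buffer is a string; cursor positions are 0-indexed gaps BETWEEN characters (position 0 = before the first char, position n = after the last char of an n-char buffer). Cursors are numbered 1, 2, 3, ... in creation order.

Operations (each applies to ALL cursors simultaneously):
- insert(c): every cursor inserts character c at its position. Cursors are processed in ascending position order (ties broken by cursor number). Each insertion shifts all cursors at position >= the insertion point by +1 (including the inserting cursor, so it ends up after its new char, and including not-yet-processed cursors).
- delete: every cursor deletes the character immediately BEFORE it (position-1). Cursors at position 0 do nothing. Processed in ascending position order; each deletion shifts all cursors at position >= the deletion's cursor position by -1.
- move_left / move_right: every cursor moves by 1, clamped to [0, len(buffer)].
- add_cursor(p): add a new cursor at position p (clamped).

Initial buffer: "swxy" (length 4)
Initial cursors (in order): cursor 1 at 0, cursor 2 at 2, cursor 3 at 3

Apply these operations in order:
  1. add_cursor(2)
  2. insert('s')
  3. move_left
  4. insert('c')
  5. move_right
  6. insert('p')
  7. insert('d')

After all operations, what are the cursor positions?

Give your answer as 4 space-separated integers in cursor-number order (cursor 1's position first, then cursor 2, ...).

Answer: 4 14 19 14

Derivation:
After op 1 (add_cursor(2)): buffer="swxy" (len 4), cursors c1@0 c2@2 c4@2 c3@3, authorship ....
After op 2 (insert('s')): buffer="sswssxsy" (len 8), cursors c1@1 c2@5 c4@5 c3@7, authorship 1..24.3.
After op 3 (move_left): buffer="sswssxsy" (len 8), cursors c1@0 c2@4 c4@4 c3@6, authorship 1..24.3.
After op 4 (insert('c')): buffer="csswsccsxcsy" (len 12), cursors c1@1 c2@7 c4@7 c3@10, authorship 11..2244.33.
After op 5 (move_right): buffer="csswsccsxcsy" (len 12), cursors c1@2 c2@8 c4@8 c3@11, authorship 11..2244.33.
After op 6 (insert('p')): buffer="cspswsccsppxcspy" (len 16), cursors c1@3 c2@11 c4@11 c3@15, authorship 111..224424.333.
After op 7 (insert('d')): buffer="cspdswsccsppddxcspdy" (len 20), cursors c1@4 c2@14 c4@14 c3@19, authorship 1111..22442424.3333.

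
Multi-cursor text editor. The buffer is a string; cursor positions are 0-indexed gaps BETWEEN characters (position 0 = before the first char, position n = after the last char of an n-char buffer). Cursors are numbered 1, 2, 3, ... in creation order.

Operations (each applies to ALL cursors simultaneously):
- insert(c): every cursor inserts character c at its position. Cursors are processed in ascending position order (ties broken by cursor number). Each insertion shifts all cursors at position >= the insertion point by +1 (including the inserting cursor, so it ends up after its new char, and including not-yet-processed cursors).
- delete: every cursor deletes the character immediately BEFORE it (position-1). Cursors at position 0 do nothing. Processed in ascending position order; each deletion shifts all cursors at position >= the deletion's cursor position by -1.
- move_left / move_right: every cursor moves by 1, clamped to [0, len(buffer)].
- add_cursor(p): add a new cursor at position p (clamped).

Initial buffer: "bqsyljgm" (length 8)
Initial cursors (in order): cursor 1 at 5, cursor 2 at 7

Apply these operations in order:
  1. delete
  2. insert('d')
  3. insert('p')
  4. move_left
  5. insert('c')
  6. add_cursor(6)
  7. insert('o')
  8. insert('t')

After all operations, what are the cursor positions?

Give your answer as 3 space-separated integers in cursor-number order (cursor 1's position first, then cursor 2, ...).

Answer: 10 16 10

Derivation:
After op 1 (delete): buffer="bqsyjm" (len 6), cursors c1@4 c2@5, authorship ......
After op 2 (insert('d')): buffer="bqsydjdm" (len 8), cursors c1@5 c2@7, authorship ....1.2.
After op 3 (insert('p')): buffer="bqsydpjdpm" (len 10), cursors c1@6 c2@9, authorship ....11.22.
After op 4 (move_left): buffer="bqsydpjdpm" (len 10), cursors c1@5 c2@8, authorship ....11.22.
After op 5 (insert('c')): buffer="bqsydcpjdcpm" (len 12), cursors c1@6 c2@10, authorship ....111.222.
After op 6 (add_cursor(6)): buffer="bqsydcpjdcpm" (len 12), cursors c1@6 c3@6 c2@10, authorship ....111.222.
After op 7 (insert('o')): buffer="bqsydcoopjdcopm" (len 15), cursors c1@8 c3@8 c2@13, authorship ....11131.2222.
After op 8 (insert('t')): buffer="bqsydcoottpjdcotpm" (len 18), cursors c1@10 c3@10 c2@16, authorship ....1113131.22222.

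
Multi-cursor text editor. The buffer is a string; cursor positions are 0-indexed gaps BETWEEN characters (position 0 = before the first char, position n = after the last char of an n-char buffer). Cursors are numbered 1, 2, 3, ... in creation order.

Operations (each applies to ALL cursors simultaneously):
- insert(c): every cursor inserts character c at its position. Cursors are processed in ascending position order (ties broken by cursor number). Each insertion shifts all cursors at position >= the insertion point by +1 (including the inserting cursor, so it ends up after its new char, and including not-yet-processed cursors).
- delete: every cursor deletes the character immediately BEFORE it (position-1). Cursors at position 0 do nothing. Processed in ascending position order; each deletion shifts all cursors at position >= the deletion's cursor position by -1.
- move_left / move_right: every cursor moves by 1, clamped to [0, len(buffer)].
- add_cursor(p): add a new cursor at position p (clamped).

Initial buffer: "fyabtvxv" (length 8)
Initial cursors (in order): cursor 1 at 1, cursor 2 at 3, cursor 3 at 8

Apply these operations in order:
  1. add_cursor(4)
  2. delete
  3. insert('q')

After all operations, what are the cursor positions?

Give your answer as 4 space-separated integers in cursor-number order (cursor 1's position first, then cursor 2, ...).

Answer: 1 4 8 4

Derivation:
After op 1 (add_cursor(4)): buffer="fyabtvxv" (len 8), cursors c1@1 c2@3 c4@4 c3@8, authorship ........
After op 2 (delete): buffer="ytvx" (len 4), cursors c1@0 c2@1 c4@1 c3@4, authorship ....
After op 3 (insert('q')): buffer="qyqqtvxq" (len 8), cursors c1@1 c2@4 c4@4 c3@8, authorship 1.24...3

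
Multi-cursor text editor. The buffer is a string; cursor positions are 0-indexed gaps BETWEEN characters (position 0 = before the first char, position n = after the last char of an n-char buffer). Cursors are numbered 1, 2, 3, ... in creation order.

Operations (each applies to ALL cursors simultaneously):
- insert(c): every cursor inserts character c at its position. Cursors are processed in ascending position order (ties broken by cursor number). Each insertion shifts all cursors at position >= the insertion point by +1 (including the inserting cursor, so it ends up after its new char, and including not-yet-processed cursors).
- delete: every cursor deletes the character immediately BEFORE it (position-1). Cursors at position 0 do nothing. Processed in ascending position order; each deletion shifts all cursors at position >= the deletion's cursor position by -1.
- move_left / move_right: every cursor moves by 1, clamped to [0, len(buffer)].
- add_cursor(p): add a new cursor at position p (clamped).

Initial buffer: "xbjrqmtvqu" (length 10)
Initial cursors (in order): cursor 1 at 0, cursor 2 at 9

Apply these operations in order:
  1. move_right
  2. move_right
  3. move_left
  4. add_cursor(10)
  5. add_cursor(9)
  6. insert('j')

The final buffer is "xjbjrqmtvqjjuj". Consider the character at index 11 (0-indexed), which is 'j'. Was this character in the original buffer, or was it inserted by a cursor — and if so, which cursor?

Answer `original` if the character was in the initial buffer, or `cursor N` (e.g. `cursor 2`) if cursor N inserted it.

After op 1 (move_right): buffer="xbjrqmtvqu" (len 10), cursors c1@1 c2@10, authorship ..........
After op 2 (move_right): buffer="xbjrqmtvqu" (len 10), cursors c1@2 c2@10, authorship ..........
After op 3 (move_left): buffer="xbjrqmtvqu" (len 10), cursors c1@1 c2@9, authorship ..........
After op 4 (add_cursor(10)): buffer="xbjrqmtvqu" (len 10), cursors c1@1 c2@9 c3@10, authorship ..........
After op 5 (add_cursor(9)): buffer="xbjrqmtvqu" (len 10), cursors c1@1 c2@9 c4@9 c3@10, authorship ..........
After op 6 (insert('j')): buffer="xjbjrqmtvqjjuj" (len 14), cursors c1@2 c2@12 c4@12 c3@14, authorship .1........24.3
Authorship (.=original, N=cursor N): . 1 . . . . . . . . 2 4 . 3
Index 11: author = 4

Answer: cursor 4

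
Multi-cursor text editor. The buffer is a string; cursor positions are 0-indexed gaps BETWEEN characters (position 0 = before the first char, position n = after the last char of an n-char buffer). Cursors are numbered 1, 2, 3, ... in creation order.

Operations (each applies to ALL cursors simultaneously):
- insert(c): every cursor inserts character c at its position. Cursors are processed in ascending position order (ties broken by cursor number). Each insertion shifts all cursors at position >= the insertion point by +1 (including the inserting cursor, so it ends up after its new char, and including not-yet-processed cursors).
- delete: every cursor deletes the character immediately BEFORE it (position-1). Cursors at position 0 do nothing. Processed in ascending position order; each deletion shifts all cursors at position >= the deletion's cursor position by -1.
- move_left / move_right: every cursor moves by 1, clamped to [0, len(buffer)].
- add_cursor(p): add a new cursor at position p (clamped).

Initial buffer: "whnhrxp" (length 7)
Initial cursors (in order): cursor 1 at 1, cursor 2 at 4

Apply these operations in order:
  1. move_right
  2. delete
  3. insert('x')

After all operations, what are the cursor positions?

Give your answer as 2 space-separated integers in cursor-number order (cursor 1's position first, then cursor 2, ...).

After op 1 (move_right): buffer="whnhrxp" (len 7), cursors c1@2 c2@5, authorship .......
After op 2 (delete): buffer="wnhxp" (len 5), cursors c1@1 c2@3, authorship .....
After op 3 (insert('x')): buffer="wxnhxxp" (len 7), cursors c1@2 c2@5, authorship .1..2..

Answer: 2 5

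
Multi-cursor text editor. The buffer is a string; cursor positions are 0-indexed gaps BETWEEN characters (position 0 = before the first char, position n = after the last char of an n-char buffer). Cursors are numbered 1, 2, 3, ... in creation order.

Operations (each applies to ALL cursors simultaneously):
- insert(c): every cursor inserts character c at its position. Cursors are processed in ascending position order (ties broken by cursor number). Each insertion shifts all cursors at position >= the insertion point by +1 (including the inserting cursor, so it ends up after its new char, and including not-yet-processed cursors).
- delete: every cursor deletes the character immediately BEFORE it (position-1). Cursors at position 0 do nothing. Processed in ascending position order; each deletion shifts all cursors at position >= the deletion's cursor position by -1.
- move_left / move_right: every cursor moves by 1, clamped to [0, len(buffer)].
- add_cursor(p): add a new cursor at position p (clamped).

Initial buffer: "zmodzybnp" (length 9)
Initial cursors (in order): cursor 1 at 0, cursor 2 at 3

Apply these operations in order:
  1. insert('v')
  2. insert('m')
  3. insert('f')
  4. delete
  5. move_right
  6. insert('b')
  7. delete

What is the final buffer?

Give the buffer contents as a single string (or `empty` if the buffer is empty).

Answer: vmzmovmdzybnp

Derivation:
After op 1 (insert('v')): buffer="vzmovdzybnp" (len 11), cursors c1@1 c2@5, authorship 1...2......
After op 2 (insert('m')): buffer="vmzmovmdzybnp" (len 13), cursors c1@2 c2@7, authorship 11...22......
After op 3 (insert('f')): buffer="vmfzmovmfdzybnp" (len 15), cursors c1@3 c2@9, authorship 111...222......
After op 4 (delete): buffer="vmzmovmdzybnp" (len 13), cursors c1@2 c2@7, authorship 11...22......
After op 5 (move_right): buffer="vmzmovmdzybnp" (len 13), cursors c1@3 c2@8, authorship 11...22......
After op 6 (insert('b')): buffer="vmzbmovmdbzybnp" (len 15), cursors c1@4 c2@10, authorship 11.1..22.2.....
After op 7 (delete): buffer="vmzmovmdzybnp" (len 13), cursors c1@3 c2@8, authorship 11...22......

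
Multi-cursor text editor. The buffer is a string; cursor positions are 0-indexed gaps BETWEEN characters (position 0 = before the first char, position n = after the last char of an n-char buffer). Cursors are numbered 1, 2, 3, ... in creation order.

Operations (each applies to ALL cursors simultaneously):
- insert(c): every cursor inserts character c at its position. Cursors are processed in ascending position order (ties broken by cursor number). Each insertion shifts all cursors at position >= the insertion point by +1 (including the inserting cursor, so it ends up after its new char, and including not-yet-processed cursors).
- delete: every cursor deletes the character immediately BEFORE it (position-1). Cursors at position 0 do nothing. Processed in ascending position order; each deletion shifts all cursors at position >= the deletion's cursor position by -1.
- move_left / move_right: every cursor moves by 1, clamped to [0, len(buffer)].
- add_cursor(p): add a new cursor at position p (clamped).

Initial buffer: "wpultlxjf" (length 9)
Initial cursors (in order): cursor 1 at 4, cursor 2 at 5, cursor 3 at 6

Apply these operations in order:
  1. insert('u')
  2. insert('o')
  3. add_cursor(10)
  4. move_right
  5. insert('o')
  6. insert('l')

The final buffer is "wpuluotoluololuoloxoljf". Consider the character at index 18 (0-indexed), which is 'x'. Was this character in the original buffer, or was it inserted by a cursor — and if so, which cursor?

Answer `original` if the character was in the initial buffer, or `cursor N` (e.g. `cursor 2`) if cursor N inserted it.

After op 1 (insert('u')): buffer="wpulutuluxjf" (len 12), cursors c1@5 c2@7 c3@9, authorship ....1.2.3...
After op 2 (insert('o')): buffer="wpuluotuoluoxjf" (len 15), cursors c1@6 c2@9 c3@12, authorship ....11.22.33...
After op 3 (add_cursor(10)): buffer="wpuluotuoluoxjf" (len 15), cursors c1@6 c2@9 c4@10 c3@12, authorship ....11.22.33...
After op 4 (move_right): buffer="wpuluotuoluoxjf" (len 15), cursors c1@7 c2@10 c4@11 c3@13, authorship ....11.22.33...
After op 5 (insert('o')): buffer="wpuluotouolouooxojf" (len 19), cursors c1@8 c2@12 c4@14 c3@17, authorship ....11.122.2343.3..
After op 6 (insert('l')): buffer="wpuluotoluololuoloxoljf" (len 23), cursors c1@9 c2@14 c4@17 c3@21, authorship ....11.1122.223443.33..
Authorship (.=original, N=cursor N): . . . . 1 1 . 1 1 2 2 . 2 2 3 4 4 3 . 3 3 . .
Index 18: author = original

Answer: original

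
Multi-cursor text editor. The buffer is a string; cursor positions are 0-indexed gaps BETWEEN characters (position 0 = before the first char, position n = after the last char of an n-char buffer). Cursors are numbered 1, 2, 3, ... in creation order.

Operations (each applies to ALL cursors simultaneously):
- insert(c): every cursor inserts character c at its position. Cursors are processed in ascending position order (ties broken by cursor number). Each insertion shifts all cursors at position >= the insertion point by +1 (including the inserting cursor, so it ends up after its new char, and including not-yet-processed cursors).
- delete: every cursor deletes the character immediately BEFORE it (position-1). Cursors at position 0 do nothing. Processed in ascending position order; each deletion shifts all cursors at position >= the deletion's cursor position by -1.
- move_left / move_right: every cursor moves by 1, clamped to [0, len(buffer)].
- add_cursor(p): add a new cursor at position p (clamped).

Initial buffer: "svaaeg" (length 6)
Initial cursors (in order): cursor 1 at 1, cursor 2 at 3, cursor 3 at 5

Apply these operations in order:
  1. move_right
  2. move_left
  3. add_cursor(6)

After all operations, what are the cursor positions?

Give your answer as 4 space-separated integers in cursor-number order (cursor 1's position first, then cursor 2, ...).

Answer: 1 3 5 6

Derivation:
After op 1 (move_right): buffer="svaaeg" (len 6), cursors c1@2 c2@4 c3@6, authorship ......
After op 2 (move_left): buffer="svaaeg" (len 6), cursors c1@1 c2@3 c3@5, authorship ......
After op 3 (add_cursor(6)): buffer="svaaeg" (len 6), cursors c1@1 c2@3 c3@5 c4@6, authorship ......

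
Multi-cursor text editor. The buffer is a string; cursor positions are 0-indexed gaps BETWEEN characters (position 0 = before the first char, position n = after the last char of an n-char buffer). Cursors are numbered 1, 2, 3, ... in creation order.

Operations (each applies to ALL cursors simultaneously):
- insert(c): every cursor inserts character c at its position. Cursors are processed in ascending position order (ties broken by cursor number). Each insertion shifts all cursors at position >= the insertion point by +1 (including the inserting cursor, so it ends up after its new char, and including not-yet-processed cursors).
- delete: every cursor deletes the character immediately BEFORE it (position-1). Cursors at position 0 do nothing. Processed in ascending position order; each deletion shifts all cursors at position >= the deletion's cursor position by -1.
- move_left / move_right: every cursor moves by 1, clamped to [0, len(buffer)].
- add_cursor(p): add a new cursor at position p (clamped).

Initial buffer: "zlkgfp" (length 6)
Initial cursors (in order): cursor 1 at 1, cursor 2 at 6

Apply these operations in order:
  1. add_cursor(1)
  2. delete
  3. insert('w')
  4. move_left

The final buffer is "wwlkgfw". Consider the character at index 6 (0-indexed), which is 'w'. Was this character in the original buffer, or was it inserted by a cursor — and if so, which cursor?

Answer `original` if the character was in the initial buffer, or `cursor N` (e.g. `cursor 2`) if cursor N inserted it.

Answer: cursor 2

Derivation:
After op 1 (add_cursor(1)): buffer="zlkgfp" (len 6), cursors c1@1 c3@1 c2@6, authorship ......
After op 2 (delete): buffer="lkgf" (len 4), cursors c1@0 c3@0 c2@4, authorship ....
After op 3 (insert('w')): buffer="wwlkgfw" (len 7), cursors c1@2 c3@2 c2@7, authorship 13....2
After op 4 (move_left): buffer="wwlkgfw" (len 7), cursors c1@1 c3@1 c2@6, authorship 13....2
Authorship (.=original, N=cursor N): 1 3 . . . . 2
Index 6: author = 2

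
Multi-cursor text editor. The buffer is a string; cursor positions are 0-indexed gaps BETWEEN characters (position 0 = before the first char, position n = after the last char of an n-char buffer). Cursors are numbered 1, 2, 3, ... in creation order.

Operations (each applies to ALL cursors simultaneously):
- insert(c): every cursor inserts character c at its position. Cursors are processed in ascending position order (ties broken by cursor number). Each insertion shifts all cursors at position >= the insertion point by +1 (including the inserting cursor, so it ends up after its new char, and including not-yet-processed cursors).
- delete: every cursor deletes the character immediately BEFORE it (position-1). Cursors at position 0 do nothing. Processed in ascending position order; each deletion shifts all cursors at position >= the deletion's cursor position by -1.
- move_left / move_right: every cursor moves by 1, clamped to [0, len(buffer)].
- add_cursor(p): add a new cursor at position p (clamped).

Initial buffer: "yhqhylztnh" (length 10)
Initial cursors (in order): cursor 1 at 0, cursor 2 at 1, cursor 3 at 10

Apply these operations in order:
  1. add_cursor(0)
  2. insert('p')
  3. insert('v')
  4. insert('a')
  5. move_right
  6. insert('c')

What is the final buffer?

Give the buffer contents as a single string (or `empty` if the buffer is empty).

After op 1 (add_cursor(0)): buffer="yhqhylztnh" (len 10), cursors c1@0 c4@0 c2@1 c3@10, authorship ..........
After op 2 (insert('p')): buffer="ppyphqhylztnhp" (len 14), cursors c1@2 c4@2 c2@4 c3@14, authorship 14.2.........3
After op 3 (insert('v')): buffer="ppvvypvhqhylztnhpv" (len 18), cursors c1@4 c4@4 c2@7 c3@18, authorship 1414.22.........33
After op 4 (insert('a')): buffer="ppvvaaypvahqhylztnhpva" (len 22), cursors c1@6 c4@6 c2@10 c3@22, authorship 141414.222.........333
After op 5 (move_right): buffer="ppvvaaypvahqhylztnhpva" (len 22), cursors c1@7 c4@7 c2@11 c3@22, authorship 141414.222.........333
After op 6 (insert('c')): buffer="ppvvaayccpvahcqhylztnhpvac" (len 26), cursors c1@9 c4@9 c2@14 c3@26, authorship 141414.14222.2........3333

Answer: ppvvaayccpvahcqhylztnhpvac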